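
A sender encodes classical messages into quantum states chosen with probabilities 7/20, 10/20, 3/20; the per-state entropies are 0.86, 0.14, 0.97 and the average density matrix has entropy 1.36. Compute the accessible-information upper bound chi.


chi = S(rho) - sum_i p_i * S(rho_i)
Weighted entropy = 7/20 * 0.86 + 10/20 * 0.14 + 3/20 * 0.97
= 0.5165
chi = 1.36 - 0.5165
= 0.8435

0.8435


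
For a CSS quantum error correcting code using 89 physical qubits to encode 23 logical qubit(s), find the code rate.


Code rate R = k/n
= 23/89
= 0.2584

0.2584


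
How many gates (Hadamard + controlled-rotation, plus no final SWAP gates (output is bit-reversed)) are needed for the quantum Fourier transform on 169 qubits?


Hadamard gates: 169
Controlled rotations: n*(n-1)/2 = 169*168/2 = 14196
SWAP gates: 0 (omitted)
Total = 169 + 14196
= 14365

14365


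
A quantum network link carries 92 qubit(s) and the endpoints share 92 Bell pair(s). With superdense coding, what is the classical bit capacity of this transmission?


Superdense coding allows 2 classical bits per shared entangled pair.
92 pair(s) -> 2 * 92 = 184 classical bits

184


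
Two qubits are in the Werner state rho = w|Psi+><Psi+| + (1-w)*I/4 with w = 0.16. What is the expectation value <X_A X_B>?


|Psi+> = (|01> + |10>)/sqrt(2)
For the pure Bell state, <X_A X_B> = +1 (Bell-state Pauli correlator).
The maximally-mixed part I/4 has tr(I/4 * P tensor P) = 0 for any traceless Pauli P.
So <X_A X_B>_rho = w * (+1) + (1 - w) * 0
= 0.16 * (+1)
= 0.1600

0.1600


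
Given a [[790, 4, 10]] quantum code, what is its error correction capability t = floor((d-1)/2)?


Code parameters: [[790, 4, 10]], distance d = 10.
Number of correctable errors = floor((d-1)/2)
= floor((10 - 1)/2)
= floor(9/2)
= 4

4


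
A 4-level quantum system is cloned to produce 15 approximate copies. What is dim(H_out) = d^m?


Output space = H^(tensor 15) where dim(H) = 4
dim = 4^15
= 16 (after 2 factors)
= 64 (after 3 factors)
= 256 (after 4 factors)
= 1024 (after 5 factors)
= 4096 (after 6 factors)
= 16384 (after 7 factors)
= 65536 (after 8 factors)
= 262144 (after 9 factors)
= 1048576 (after 10 factors)
= 4194304 (after 11 factors)
= 16777216 (after 12 factors)
= 67108864 (after 13 factors)
= 268435456 (after 14 factors)
= 1073741824 (after 15 factors)
= 1073741824

1073741824


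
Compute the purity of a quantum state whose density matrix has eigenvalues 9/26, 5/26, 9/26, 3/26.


tr(rho^2) = sum of eigenvalues squared
= (9/26)^2 + (5/26)^2 + (9/26)^2 + (3/26)^2
= (81 + 25 + 81 + 9) / 676
= 196/676
= 0.2899

0.2899


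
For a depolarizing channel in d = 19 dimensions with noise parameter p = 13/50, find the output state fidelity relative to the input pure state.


F = (1-p) + p/d
= (1 - 0.2600) + 0.2600/19
= 0.7400 + 0.0137
= 0.7537

0.7537


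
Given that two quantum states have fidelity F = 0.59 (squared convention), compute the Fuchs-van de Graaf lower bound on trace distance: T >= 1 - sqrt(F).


Fuchs-van de Graaf (squared-fidelity convention): 1 - sqrt(F) <= T <= sqrt(1 - F).
Lower bound: T >= 1 - sqrt(F)
sqrt(F) = sqrt(0.59) = 0.7681
T >= 1 - 0.7681
T >= 0.2319

0.2319


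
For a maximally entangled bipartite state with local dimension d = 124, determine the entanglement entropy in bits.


For a maximally entangled state in d x d:
S = log2(d) = log2(124)
= 6.9542

6.9542


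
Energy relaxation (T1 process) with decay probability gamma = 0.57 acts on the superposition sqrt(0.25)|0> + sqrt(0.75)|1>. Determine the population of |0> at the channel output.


For amplitude damping with parameter gamma on state sqrt(a)|0> + sqrt(b)|1>:
alpha^2 = 0.25, beta^2 = 0.75
P(|0>) = alpha^2 + gamma * beta^2
= 0.25 + 0.57 * 0.75
= 0.25 + 0.4275
= 0.6775

0.6775


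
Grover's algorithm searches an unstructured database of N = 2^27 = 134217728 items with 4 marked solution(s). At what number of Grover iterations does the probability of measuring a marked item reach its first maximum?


After j Grover iterations the success probability is P(j) = sin^2((2j+1)*theta), where sin(theta) = sqrt(k/N).
N = 2^27 = 134217728, k = 4
sin(theta) = sqrt(k/N) = 0.0001726334915
theta = arcsin(sqrt(k/N)) = 0.0001726334924 rad
P(j) reaches its first maximum when (2j+1)*theta is as close as possible to pi/2, i.e. j = round(pi/(4*theta) - 1/2).
pi/(4*theta) - 1/2 = 4549.0121
(For comparison, the common estimate pi/4 * sqrt(N/k) = 4549.5121; the exact maximiser is used here.)
Optimal iterations = 4549

4549


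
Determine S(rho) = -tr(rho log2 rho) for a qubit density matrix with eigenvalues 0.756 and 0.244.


S = -p*log2(p) - (1-p)*log2(1-p)
p = 0.7560, 1-p = 0.2440
= -0.7560 * log2(0.7560) - 0.2440 * log2(0.2440)
= -(-0.3051) - (-0.4966)
= 0.8016

0.8016


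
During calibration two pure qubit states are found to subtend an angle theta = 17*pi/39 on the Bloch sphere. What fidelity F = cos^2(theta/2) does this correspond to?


For states separated by angle theta on Bloch sphere:
F = cos^2(theta/2)
theta = 17*pi/39 = 1.3694
theta/2 = 0.6847
cos(theta/2) = 0.7746
F = 0.6000

0.6000


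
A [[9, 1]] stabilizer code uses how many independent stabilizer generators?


For an [[n,k]] stabilizer code:
Number of stabilizer generators = n - k
= 9 - 1
= 8

8


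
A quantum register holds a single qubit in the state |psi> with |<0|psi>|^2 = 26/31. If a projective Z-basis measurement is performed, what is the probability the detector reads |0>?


|alpha|^2 = 26/31 = 0.8387
|beta|^2 = 1 - 26/31 = 5/31 = 0.1613
P(|0>) = |alpha|^2 = 0.8387

0.8387


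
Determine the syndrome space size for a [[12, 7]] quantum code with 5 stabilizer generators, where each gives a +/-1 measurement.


Each stabilizer generator gives a binary (+1 or -1) measurement outcome.
With 5 independent generators:
Total syndromes = 2^5
= 32

32


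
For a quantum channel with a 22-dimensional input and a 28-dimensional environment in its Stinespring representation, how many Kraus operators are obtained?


Tracing out the environment in an orthonormal basis {|i>_E} gives Kraus operators K_i = <i|_E U |0>_E.
Number of Kraus operators = dim(H_env) = d_env
= 28

28


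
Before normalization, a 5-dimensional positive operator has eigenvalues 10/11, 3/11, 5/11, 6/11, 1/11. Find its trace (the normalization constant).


tr(M) = sum of eigenvalues
= 10/11 + 3/11 + 5/11 + 6/11 + 1/11
= 25/11
= 2.2727

2.2727


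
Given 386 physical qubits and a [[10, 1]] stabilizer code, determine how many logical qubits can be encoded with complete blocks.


Each code block uses 10 physical qubits for 1 logical qubit(s).
Number of complete blocks = floor(386 / 10) = 38
Logical qubits = 38 * 1
= 38

38


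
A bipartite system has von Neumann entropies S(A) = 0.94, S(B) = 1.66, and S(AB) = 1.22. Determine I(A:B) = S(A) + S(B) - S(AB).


I(A:B) = S(A) + S(B) - S(AB)
= 0.94 + 1.66 - 1.22
= 1.3800

1.3800


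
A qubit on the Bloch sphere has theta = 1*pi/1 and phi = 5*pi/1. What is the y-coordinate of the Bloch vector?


theta = 3.1416, phi = 15.7080
r_y = sin(theta)*sin(phi) = 0.0000 * 0.0000
r_y = 0.0000

0.0000


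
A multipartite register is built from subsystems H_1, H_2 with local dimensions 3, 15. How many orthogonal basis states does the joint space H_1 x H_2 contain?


dim(H_1 x H_2) = 3 * 15
= 45

45


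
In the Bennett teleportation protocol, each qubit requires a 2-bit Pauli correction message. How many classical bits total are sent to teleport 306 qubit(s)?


Quantum teleportation requires 2 classical bits per qubit teleported.
306 qubit(s) -> 2 * 306 = 612 classical bits

612


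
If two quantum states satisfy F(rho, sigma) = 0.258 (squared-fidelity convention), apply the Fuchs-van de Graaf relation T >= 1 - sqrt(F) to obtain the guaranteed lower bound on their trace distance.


Fuchs-van de Graaf (squared-fidelity convention): 1 - sqrt(F) <= T <= sqrt(1 - F).
Lower bound: T >= 1 - sqrt(F)
sqrt(F) = sqrt(0.258) = 0.5079
T >= 1 - 0.5079
T >= 0.4921

0.4921


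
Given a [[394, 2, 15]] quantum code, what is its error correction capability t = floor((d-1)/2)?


Code parameters: [[394, 2, 15]], distance d = 15.
Number of correctable errors = floor((d-1)/2)
= floor((15 - 1)/2)
= floor(14/2)
= 7

7


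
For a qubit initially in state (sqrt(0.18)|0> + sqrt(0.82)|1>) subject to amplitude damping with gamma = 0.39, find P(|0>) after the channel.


For amplitude damping with parameter gamma on state sqrt(a)|0> + sqrt(b)|1>:
alpha^2 = 0.18, beta^2 = 0.82
P(|0>) = alpha^2 + gamma * beta^2
= 0.18 + 0.39 * 0.82
= 0.18 + 0.3198
= 0.4998

0.4998


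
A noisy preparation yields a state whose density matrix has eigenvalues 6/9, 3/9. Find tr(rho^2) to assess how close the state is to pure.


tr(rho^2) = sum of eigenvalues squared
= (6/9)^2 + (3/9)^2
= (36 + 9) / 81
= 45/81
= 0.5556

0.5556


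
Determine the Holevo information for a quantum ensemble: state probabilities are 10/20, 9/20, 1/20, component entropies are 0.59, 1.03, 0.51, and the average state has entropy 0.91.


chi = S(rho) - sum_i p_i * S(rho_i)
Weighted entropy = 10/20 * 0.59 + 9/20 * 1.03 + 1/20 * 0.51
= 0.7840
chi = 0.91 - 0.7840
= 0.1260

0.1260


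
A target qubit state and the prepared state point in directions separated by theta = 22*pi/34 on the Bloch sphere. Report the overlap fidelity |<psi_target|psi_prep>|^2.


For states separated by angle theta on Bloch sphere:
F = cos^2(theta/2)
theta = 22*pi/34 = 2.0328
theta/2 = 1.0164
cos(theta/2) = 0.5264
F = 0.2771

0.2771


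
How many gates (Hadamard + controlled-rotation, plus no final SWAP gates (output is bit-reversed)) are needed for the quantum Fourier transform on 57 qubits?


Hadamard gates: 57
Controlled rotations: n*(n-1)/2 = 57*56/2 = 1596
SWAP gates: 0 (omitted)
Total = 57 + 1596
= 1653

1653


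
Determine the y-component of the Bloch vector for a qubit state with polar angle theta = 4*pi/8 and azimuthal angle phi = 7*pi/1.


theta = 1.5708, phi = 21.9911
r_y = sin(theta)*sin(phi) = 1.0000 * 0.0000
r_y = 0.0000

0.0000


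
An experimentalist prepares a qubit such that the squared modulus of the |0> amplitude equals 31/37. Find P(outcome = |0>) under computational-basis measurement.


|alpha|^2 = 31/37 = 0.8378
|beta|^2 = 1 - 31/37 = 6/37 = 0.1622
P(|0>) = |alpha|^2 = 0.8378

0.8378


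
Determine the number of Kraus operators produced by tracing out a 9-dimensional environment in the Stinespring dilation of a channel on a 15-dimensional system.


Tracing out the environment in an orthonormal basis {|i>_E} gives Kraus operators K_i = <i|_E U |0>_E.
Number of Kraus operators = dim(H_env) = d_env
= 9

9


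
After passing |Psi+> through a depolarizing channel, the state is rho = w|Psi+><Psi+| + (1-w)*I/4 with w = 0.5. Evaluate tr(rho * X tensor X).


|Psi+> = (|01> + |10>)/sqrt(2)
For the pure Bell state, <X_A X_B> = +1 (Bell-state Pauli correlator).
The maximally-mixed part I/4 has tr(I/4 * P tensor P) = 0 for any traceless Pauli P.
So <X_A X_B>_rho = w * (+1) + (1 - w) * 0
= 0.5 * (+1)
= 0.5000

0.5000


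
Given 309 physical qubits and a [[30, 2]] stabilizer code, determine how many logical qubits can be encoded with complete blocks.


Each code block uses 30 physical qubits for 2 logical qubit(s).
Number of complete blocks = floor(309 / 30) = 10
Logical qubits = 10 * 2
= 20

20


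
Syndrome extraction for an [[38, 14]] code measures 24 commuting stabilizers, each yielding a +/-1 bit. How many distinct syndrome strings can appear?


Each stabilizer generator gives a binary (+1 or -1) measurement outcome.
With 24 independent generators:
Total syndromes = 2^24
= 16777216

16777216


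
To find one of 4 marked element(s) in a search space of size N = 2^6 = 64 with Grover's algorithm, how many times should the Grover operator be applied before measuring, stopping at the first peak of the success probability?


After j Grover iterations the success probability is P(j) = sin^2((2j+1)*theta), where sin(theta) = sqrt(k/N).
N = 2^6 = 64, k = 4
sin(theta) = sqrt(k/N) = 0.25
theta = arcsin(sqrt(k/N)) = 0.2526802551 rad
P(j) reaches its first maximum when (2j+1)*theta is as close as possible to pi/2, i.e. j = round(pi/(4*theta) - 1/2).
pi/(4*theta) - 1/2 = 2.6083
(For comparison, the common estimate pi/4 * sqrt(N/k) = 3.1416; the exact maximiser is used here.)
Optimal iterations = 3

3


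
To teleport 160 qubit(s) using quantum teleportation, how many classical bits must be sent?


Quantum teleportation requires 2 classical bits per qubit teleported.
160 qubit(s) -> 2 * 160 = 320 classical bits

320


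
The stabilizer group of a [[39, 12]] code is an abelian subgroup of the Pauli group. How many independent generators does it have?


For an [[n,k]] stabilizer code:
Number of stabilizer generators = n - k
= 39 - 12
= 27

27


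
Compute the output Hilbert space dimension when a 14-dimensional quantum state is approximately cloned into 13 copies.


Output space = H^(tensor 13) where dim(H) = 14
dim = 14^13
= 196 (after 2 factors)
= 2744 (after 3 factors)
= 38416 (after 4 factors)
= 537824 (after 5 factors)
= 7529536 (after 6 factors)
= 105413504 (after 7 factors)
= 1475789056 (after 8 factors)
= 20661046784 (after 9 factors)
= 289254654976 (after 10 factors)
= 4049565169664 (after 11 factors)
= 56693912375296 (after 12 factors)
= 793714773254144 (after 13 factors)
= 793714773254144

793714773254144


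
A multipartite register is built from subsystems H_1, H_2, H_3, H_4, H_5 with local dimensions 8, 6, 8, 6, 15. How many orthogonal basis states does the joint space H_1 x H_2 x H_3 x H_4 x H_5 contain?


dim(H_1 x H_2 x H_3 x H_4 x H_5) = 8 * 6 * 8 * 6 * 15
= 48 * 8 * 6 * 15
= 384 * 6 * 15
= 2304 * 15
= 34560

34560


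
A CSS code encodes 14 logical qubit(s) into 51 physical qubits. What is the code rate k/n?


Code rate R = k/n
= 14/51
= 0.2745

0.2745


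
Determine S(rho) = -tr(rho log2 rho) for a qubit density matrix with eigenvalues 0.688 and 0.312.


S = -p*log2(p) - (1-p)*log2(1-p)
p = 0.6880, 1-p = 0.3120
= -0.6880 * log2(0.6880) - 0.3120 * log2(0.3120)
= -(-0.3712) - (-0.5243)
= 0.8955

0.8955


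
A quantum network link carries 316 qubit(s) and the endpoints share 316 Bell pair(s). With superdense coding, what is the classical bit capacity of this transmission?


Superdense coding allows 2 classical bits per shared entangled pair.
316 pair(s) -> 2 * 316 = 632 classical bits

632


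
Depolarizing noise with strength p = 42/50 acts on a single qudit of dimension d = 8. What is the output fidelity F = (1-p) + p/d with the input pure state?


F = (1-p) + p/d
= (1 - 0.8400) + 0.8400/8
= 0.1600 + 0.1050
= 0.2650

0.2650


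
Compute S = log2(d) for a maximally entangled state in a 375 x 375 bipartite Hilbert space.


For a maximally entangled state in d x d:
S = log2(d) = log2(375)
= 8.5507

8.5507


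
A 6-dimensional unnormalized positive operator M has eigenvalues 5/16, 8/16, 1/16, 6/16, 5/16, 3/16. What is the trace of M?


tr(M) = sum of eigenvalues
= 5/16 + 8/16 + 1/16 + 6/16 + 5/16 + 3/16
= 28/16
= 1.7500

1.7500


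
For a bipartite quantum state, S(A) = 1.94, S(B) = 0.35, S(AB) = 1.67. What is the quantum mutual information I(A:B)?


I(A:B) = S(A) + S(B) - S(AB)
= 1.94 + 0.35 - 1.67
= 0.6200

0.6200


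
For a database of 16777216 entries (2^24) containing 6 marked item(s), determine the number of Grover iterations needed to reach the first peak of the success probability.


After j Grover iterations the success probability is P(j) = sin^2((2j+1)*theta), where sin(theta) = sqrt(k/N).
N = 2^24 = 16777216, k = 6
sin(theta) = sqrt(k/N) = 0.0005980199567
theta = arcsin(sqrt(k/N)) = 0.0005980199924 rad
P(j) reaches its first maximum when (2j+1)*theta is as close as possible to pi/2, i.e. j = round(pi/(4*theta) - 1/2).
pi/(4*theta) - 1/2 = 1312.8309
(For comparison, the common estimate pi/4 * sqrt(N/k) = 1313.3310; the exact maximiser is used here.)
Optimal iterations = 1313

1313


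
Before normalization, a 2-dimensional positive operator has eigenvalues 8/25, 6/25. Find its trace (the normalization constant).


tr(M) = sum of eigenvalues
= 8/25 + 6/25
= 14/25
= 0.5600

0.5600


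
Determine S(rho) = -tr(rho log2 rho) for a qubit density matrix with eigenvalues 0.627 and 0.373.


S = -p*log2(p) - (1-p)*log2(1-p)
p = 0.6270, 1-p = 0.3730
= -0.6270 * log2(0.6270) - 0.3730 * log2(0.3730)
= -(-0.4223) - (-0.5307)
= 0.9529

0.9529


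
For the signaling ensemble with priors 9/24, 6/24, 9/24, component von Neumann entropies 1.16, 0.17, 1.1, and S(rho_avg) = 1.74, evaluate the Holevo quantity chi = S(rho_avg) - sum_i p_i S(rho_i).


chi = S(rho) - sum_i p_i * S(rho_i)
Weighted entropy = 9/24 * 1.16 + 6/24 * 0.17 + 9/24 * 1.1
= 0.8900
chi = 1.74 - 0.8900
= 0.8500

0.8500


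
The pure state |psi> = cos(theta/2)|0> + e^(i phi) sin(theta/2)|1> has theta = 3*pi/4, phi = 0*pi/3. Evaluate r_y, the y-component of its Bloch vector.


theta = 2.3562, phi = 0.0000
r_y = sin(theta)*sin(phi) = 0.7071 * 0.0000
r_y = 0.0000

0.0000


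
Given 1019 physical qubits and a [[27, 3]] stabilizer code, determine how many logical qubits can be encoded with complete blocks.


Each code block uses 27 physical qubits for 3 logical qubit(s).
Number of complete blocks = floor(1019 / 27) = 37
Logical qubits = 37 * 3
= 111

111


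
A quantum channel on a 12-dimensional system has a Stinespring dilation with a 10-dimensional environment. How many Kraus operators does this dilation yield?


Tracing out the environment in an orthonormal basis {|i>_E} gives Kraus operators K_i = <i|_E U |0>_E.
Number of Kraus operators = dim(H_env) = d_env
= 10

10


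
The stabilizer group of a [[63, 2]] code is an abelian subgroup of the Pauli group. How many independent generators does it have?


For an [[n,k]] stabilizer code:
Number of stabilizer generators = n - k
= 63 - 2
= 61

61


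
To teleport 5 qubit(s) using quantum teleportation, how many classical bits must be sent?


Quantum teleportation requires 2 classical bits per qubit teleported.
5 qubit(s) -> 2 * 5 = 10 classical bits

10


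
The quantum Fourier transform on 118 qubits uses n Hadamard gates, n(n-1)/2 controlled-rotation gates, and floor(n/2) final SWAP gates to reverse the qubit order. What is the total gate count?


Hadamard gates: 118
Controlled rotations: n*(n-1)/2 = 118*117/2 = 6903
SWAP gates: floor(n/2) = floor(118/2) = 59
Total = 118 + 6903 + 59
= 7080

7080


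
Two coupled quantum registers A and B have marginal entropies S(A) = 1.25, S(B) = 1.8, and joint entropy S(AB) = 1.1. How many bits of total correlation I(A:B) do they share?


I(A:B) = S(A) + S(B) - S(AB)
= 1.25 + 1.8 - 1.1
= 1.9500

1.9500


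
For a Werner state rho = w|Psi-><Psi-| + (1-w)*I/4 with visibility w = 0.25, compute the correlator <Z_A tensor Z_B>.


|Psi-> = (|01> - |10>)/sqrt(2)
For the pure Bell state, <Z_A Z_B> = -1 (Bell-state Pauli correlator).
The maximally-mixed part I/4 has tr(I/4 * P tensor P) = 0 for any traceless Pauli P.
So <Z_A Z_B>_rho = w * (-1) + (1 - w) * 0
= 0.25 * (-1)
= -0.2500

-0.2500


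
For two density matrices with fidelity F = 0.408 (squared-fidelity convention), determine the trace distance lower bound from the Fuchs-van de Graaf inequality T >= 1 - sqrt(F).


Fuchs-van de Graaf (squared-fidelity convention): 1 - sqrt(F) <= T <= sqrt(1 - F).
Lower bound: T >= 1 - sqrt(F)
sqrt(F) = sqrt(0.408) = 0.6387
T >= 1 - 0.6387
T >= 0.3613

0.3613


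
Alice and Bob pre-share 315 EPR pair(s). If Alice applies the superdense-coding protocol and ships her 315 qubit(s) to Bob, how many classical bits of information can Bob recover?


Superdense coding allows 2 classical bits per shared entangled pair.
315 pair(s) -> 2 * 315 = 630 classical bits

630


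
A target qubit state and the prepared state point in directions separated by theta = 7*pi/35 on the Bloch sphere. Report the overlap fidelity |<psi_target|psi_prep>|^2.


For states separated by angle theta on Bloch sphere:
F = cos^2(theta/2)
theta = 7*pi/35 = 0.6283
theta/2 = 0.3142
cos(theta/2) = 0.9511
F = 0.9045

0.9045


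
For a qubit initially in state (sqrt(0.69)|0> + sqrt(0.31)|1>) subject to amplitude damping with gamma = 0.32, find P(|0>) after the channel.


For amplitude damping with parameter gamma on state sqrt(a)|0> + sqrt(b)|1>:
alpha^2 = 0.69, beta^2 = 0.31
P(|0>) = alpha^2 + gamma * beta^2
= 0.69 + 0.32 * 0.31
= 0.69 + 0.0992
= 0.7892

0.7892


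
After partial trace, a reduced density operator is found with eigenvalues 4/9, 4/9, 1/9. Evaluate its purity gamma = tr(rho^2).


tr(rho^2) = sum of eigenvalues squared
= (4/9)^2 + (4/9)^2 + (1/9)^2
= (16 + 16 + 1) / 81
= 33/81
= 0.4074

0.4074


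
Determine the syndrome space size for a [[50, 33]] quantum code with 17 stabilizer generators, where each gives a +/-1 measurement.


Each stabilizer generator gives a binary (+1 or -1) measurement outcome.
With 17 independent generators:
Total syndromes = 2^17
= 131072

131072


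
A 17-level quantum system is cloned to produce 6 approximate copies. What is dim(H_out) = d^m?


Output space = H^(tensor 6) where dim(H) = 17
dim = 17^6
= 289 (after 2 factors)
= 4913 (after 3 factors)
= 83521 (after 4 factors)
= 1419857 (after 5 factors)
= 24137569 (after 6 factors)
= 24137569

24137569


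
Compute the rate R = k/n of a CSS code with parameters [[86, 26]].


Code rate R = k/n
= 26/86
= 0.3023

0.3023


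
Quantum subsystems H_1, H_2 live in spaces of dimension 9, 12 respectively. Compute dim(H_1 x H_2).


dim(H_1 x H_2) = 9 * 12
= 108

108


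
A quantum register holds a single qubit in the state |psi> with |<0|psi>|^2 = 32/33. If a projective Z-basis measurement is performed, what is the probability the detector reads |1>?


|alpha|^2 = 32/33 = 0.9697
|beta|^2 = 1 - 32/33 = 1/33 = 0.0303
P(|1>) = |beta|^2 = 0.0303

0.0303


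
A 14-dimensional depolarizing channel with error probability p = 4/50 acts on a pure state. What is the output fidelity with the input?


F = (1-p) + p/d
= (1 - 0.0800) + 0.0800/14
= 0.9200 + 0.0057
= 0.9257

0.9257


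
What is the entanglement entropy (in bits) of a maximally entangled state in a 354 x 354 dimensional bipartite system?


For a maximally entangled state in d x d:
S = log2(d) = log2(354)
= 8.4676

8.4676


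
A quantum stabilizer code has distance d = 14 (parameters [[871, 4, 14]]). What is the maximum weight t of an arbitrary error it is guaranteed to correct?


Code parameters: [[871, 4, 14]], distance d = 14.
Number of correctable errors = floor((d-1)/2)
= floor((14 - 1)/2)
= floor(13/2)
= 6

6


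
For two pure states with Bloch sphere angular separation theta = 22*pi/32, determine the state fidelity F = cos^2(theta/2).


For states separated by angle theta on Bloch sphere:
F = cos^2(theta/2)
theta = 22*pi/32 = 2.1598
theta/2 = 1.0799
cos(theta/2) = 0.4714
F = 0.2222

0.2222


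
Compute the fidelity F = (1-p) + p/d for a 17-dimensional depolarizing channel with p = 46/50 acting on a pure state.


F = (1-p) + p/d
= (1 - 0.9200) + 0.9200/17
= 0.0800 + 0.0541
= 0.1341

0.1341


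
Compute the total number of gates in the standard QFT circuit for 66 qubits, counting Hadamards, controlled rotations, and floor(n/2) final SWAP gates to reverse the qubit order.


Hadamard gates: 66
Controlled rotations: n*(n-1)/2 = 66*65/2 = 2145
SWAP gates: floor(n/2) = floor(66/2) = 33
Total = 66 + 2145 + 33
= 2244

2244


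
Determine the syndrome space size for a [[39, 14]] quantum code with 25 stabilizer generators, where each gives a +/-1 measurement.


Each stabilizer generator gives a binary (+1 or -1) measurement outcome.
With 25 independent generators:
Total syndromes = 2^25
= 33554432

33554432


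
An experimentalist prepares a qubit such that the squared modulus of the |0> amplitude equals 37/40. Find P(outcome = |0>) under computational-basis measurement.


|alpha|^2 = 37/40 = 0.9250
|beta|^2 = 1 - 37/40 = 3/40 = 0.0750
P(|0>) = |alpha|^2 = 0.9250

0.9250


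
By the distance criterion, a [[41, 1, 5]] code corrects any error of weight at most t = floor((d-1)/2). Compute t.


Code parameters: [[41, 1, 5]], distance d = 5.
Number of correctable errors = floor((d-1)/2)
= floor((5 - 1)/2)
= floor(4/2)
= 2

2


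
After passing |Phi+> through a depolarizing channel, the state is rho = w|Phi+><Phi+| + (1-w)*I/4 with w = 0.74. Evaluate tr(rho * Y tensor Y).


|Phi+> = (|00> + |11>)/sqrt(2)
For the pure Bell state, <Y_A Y_B> = -1 (Bell-state Pauli correlator).
The maximally-mixed part I/4 has tr(I/4 * P tensor P) = 0 for any traceless Pauli P.
So <Y_A Y_B>_rho = w * (-1) + (1 - w) * 0
= 0.74 * (-1)
= -0.7400

-0.7400


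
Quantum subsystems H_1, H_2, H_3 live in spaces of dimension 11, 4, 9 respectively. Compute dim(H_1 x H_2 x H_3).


dim(H_1 x H_2 x H_3) = 11 * 4 * 9
= 44 * 9
= 396

396


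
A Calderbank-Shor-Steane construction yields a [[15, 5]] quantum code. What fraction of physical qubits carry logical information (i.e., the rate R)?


Code rate R = k/n
= 5/15
= 0.3333

0.3333


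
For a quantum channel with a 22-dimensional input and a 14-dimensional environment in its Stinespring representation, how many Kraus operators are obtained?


Tracing out the environment in an orthonormal basis {|i>_E} gives Kraus operators K_i = <i|_E U |0>_E.
Number of Kraus operators = dim(H_env) = d_env
= 14

14


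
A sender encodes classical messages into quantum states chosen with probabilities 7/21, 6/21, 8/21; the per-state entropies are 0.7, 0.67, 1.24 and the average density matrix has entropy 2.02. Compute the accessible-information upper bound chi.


chi = S(rho) - sum_i p_i * S(rho_i)
Weighted entropy = 7/21 * 0.7 + 6/21 * 0.67 + 8/21 * 1.24
= 0.8971
chi = 2.02 - 0.8971
= 1.1229

1.1229


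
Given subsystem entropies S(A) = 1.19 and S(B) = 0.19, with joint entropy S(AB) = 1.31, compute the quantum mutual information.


I(A:B) = S(A) + S(B) - S(AB)
= 1.19 + 0.19 - 1.31
= 0.0700

0.0700


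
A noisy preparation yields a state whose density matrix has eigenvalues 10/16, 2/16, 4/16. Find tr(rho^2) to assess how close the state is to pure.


tr(rho^2) = sum of eigenvalues squared
= (10/16)^2 + (2/16)^2 + (4/16)^2
= (100 + 4 + 16) / 256
= 120/256
= 0.4688

0.4688


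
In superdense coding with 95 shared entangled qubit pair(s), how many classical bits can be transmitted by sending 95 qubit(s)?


Superdense coding allows 2 classical bits per shared entangled pair.
95 pair(s) -> 2 * 95 = 190 classical bits

190


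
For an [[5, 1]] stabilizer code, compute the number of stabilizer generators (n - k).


For an [[n,k]] stabilizer code:
Number of stabilizer generators = n - k
= 5 - 1
= 4

4


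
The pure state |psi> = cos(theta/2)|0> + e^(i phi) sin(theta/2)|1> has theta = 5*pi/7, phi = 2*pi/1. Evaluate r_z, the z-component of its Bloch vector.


theta = 2.2440, phi = 6.2832
r_z = cos(theta) = -0.6235

-0.6235


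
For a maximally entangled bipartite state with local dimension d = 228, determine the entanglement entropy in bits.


For a maximally entangled state in d x d:
S = log2(d) = log2(228)
= 7.8329

7.8329


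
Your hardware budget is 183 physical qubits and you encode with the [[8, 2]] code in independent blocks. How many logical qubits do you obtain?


Each code block uses 8 physical qubits for 2 logical qubit(s).
Number of complete blocks = floor(183 / 8) = 22
Logical qubits = 22 * 2
= 44

44


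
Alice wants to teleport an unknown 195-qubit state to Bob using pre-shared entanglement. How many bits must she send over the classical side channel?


Quantum teleportation requires 2 classical bits per qubit teleported.
195 qubit(s) -> 2 * 195 = 390 classical bits

390


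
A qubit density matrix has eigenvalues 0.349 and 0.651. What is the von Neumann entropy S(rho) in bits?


S = -p*log2(p) - (1-p)*log2(1-p)
p = 0.3490, 1-p = 0.6510
= -0.3490 * log2(0.3490) - 0.6510 * log2(0.6510)
= -(-0.5300) - (-0.4031)
= 0.9332

0.9332


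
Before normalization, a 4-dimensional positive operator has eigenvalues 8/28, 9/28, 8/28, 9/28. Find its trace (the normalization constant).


tr(M) = sum of eigenvalues
= 8/28 + 9/28 + 8/28 + 9/28
= 34/28
= 1.2143

1.2143


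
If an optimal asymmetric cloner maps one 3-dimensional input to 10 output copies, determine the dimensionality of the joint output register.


Output space = H^(tensor 10) where dim(H) = 3
dim = 3^10
= 9 (after 2 factors)
= 27 (after 3 factors)
= 81 (after 4 factors)
= 243 (after 5 factors)
= 729 (after 6 factors)
= 2187 (after 7 factors)
= 6561 (after 8 factors)
= 19683 (after 9 factors)
= 59049 (after 10 factors)
= 59049

59049


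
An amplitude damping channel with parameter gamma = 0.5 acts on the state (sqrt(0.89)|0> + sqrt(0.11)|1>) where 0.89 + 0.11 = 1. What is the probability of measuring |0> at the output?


For amplitude damping with parameter gamma on state sqrt(a)|0> + sqrt(b)|1>:
alpha^2 = 0.89, beta^2 = 0.11
P(|0>) = alpha^2 + gamma * beta^2
= 0.89 + 0.5 * 0.11
= 0.89 + 0.0550
= 0.9450

0.9450


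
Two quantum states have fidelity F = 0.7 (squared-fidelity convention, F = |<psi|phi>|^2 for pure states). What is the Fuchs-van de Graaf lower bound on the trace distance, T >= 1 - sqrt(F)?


Fuchs-van de Graaf (squared-fidelity convention): 1 - sqrt(F) <= T <= sqrt(1 - F).
Lower bound: T >= 1 - sqrt(F)
sqrt(F) = sqrt(0.7) = 0.8367
T >= 1 - 0.8367
T >= 0.1633

0.1633


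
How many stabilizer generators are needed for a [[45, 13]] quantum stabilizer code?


For an [[n,k]] stabilizer code:
Number of stabilizer generators = n - k
= 45 - 13
= 32

32


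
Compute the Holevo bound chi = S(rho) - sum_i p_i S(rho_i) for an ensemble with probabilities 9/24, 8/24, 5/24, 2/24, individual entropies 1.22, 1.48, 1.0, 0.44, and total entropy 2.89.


chi = S(rho) - sum_i p_i * S(rho_i)
Weighted entropy = 9/24 * 1.22 + 8/24 * 1.48 + 5/24 * 1.0 + 2/24 * 0.44
= 1.1958
chi = 2.89 - 1.1958
= 1.6942

1.6942


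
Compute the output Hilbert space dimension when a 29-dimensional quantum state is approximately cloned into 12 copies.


Output space = H^(tensor 12) where dim(H) = 29
dim = 29^12
= 841 (after 2 factors)
= 24389 (after 3 factors)
= 707281 (after 4 factors)
= 20511149 (after 5 factors)
= 594823321 (after 6 factors)
= 17249876309 (after 7 factors)
= 500246412961 (after 8 factors)
= 14507145975869 (after 9 factors)
= 420707233300201 (after 10 factors)
= 12200509765705829 (after 11 factors)
= 353814783205469041 (after 12 factors)
= 353814783205469041

353814783205469041


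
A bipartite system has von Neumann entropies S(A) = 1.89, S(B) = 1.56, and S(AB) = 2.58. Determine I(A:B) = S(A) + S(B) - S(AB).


I(A:B) = S(A) + S(B) - S(AB)
= 1.89 + 1.56 - 2.58
= 0.8700

0.8700


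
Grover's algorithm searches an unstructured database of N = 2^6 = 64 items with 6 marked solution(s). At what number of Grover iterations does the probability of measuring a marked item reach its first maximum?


After j Grover iterations the success probability is P(j) = sin^2((2j+1)*theta), where sin(theta) = sqrt(k/N).
N = 2^6 = 64, k = 6
sin(theta) = sqrt(k/N) = 0.3061862178
theta = arcsin(sqrt(k/N)) = 0.3111842443 rad
P(j) reaches its first maximum when (2j+1)*theta is as close as possible to pi/2, i.e. j = round(pi/(4*theta) - 1/2).
pi/(4*theta) - 1/2 = 2.0239
(For comparison, the common estimate pi/4 * sqrt(N/k) = 2.5651; the exact maximiser is used here.)
Optimal iterations = 2

2


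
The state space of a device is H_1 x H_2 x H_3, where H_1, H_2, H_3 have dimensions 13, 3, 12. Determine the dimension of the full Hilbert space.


dim(H_1 x H_2 x H_3) = 13 * 3 * 12
= 39 * 12
= 468

468


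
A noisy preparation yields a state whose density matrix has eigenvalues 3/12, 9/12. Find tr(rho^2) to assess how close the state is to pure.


tr(rho^2) = sum of eigenvalues squared
= (3/12)^2 + (9/12)^2
= (9 + 81) / 144
= 90/144
= 0.6250

0.6250


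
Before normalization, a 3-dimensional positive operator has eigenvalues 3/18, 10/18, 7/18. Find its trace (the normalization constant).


tr(M) = sum of eigenvalues
= 3/18 + 10/18 + 7/18
= 20/18
= 1.1111

1.1111


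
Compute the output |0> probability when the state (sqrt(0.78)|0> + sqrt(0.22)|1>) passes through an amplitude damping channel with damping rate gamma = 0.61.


For amplitude damping with parameter gamma on state sqrt(a)|0> + sqrt(b)|1>:
alpha^2 = 0.78, beta^2 = 0.22
P(|0>) = alpha^2 + gamma * beta^2
= 0.78 + 0.61 * 0.22
= 0.78 + 0.1342
= 0.9142

0.9142


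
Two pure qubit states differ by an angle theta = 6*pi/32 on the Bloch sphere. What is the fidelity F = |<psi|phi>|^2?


For states separated by angle theta on Bloch sphere:
F = cos^2(theta/2)
theta = 6*pi/32 = 0.5890
theta/2 = 0.2945
cos(theta/2) = 0.9569
F = 0.9157

0.9157


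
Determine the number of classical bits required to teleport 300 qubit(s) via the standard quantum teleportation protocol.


Quantum teleportation requires 2 classical bits per qubit teleported.
300 qubit(s) -> 2 * 300 = 600 classical bits

600


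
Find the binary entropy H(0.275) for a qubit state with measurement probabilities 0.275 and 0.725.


S = -p*log2(p) - (1-p)*log2(1-p)
p = 0.2750, 1-p = 0.7250
= -0.2750 * log2(0.2750) - 0.7250 * log2(0.7250)
= -(-0.5122) - (-0.3364)
= 0.8485

0.8485


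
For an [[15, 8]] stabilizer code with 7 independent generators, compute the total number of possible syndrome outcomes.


Each stabilizer generator gives a binary (+1 or -1) measurement outcome.
With 7 independent generators:
Total syndromes = 2^7
= 128

128


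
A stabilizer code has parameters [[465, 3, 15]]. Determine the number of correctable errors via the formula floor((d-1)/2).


Code parameters: [[465, 3, 15]], distance d = 15.
Number of correctable errors = floor((d-1)/2)
= floor((15 - 1)/2)
= floor(14/2)
= 7

7


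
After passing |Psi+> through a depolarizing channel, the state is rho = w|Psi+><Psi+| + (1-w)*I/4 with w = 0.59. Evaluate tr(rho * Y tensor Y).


|Psi+> = (|01> + |10>)/sqrt(2)
For the pure Bell state, <Y_A Y_B> = +1 (Bell-state Pauli correlator).
The maximally-mixed part I/4 has tr(I/4 * P tensor P) = 0 for any traceless Pauli P.
So <Y_A Y_B>_rho = w * (+1) + (1 - w) * 0
= 0.59 * (+1)
= 0.5900

0.5900


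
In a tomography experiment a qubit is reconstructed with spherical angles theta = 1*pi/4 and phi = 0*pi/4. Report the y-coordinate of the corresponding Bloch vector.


theta = 0.7854, phi = 0.0000
r_y = sin(theta)*sin(phi) = 0.7071 * 0.0000
r_y = 0.0000

0.0000


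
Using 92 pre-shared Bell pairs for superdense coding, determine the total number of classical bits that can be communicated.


Superdense coding allows 2 classical bits per shared entangled pair.
92 pair(s) -> 2 * 92 = 184 classical bits

184


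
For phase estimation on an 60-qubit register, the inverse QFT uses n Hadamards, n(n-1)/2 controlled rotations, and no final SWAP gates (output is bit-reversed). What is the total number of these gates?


Hadamard gates: 60
Controlled rotations: n*(n-1)/2 = 60*59/2 = 1770
SWAP gates: 0 (omitted)
Total = 60 + 1770
= 1830

1830


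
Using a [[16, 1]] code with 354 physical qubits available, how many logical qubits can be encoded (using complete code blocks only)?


Each code block uses 16 physical qubits for 1 logical qubit(s).
Number of complete blocks = floor(354 / 16) = 22
Logical qubits = 22 * 1
= 22

22


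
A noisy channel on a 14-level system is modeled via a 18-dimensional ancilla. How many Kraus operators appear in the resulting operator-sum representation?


Tracing out the environment in an orthonormal basis {|i>_E} gives Kraus operators K_i = <i|_E U |0>_E.
Number of Kraus operators = dim(H_env) = d_env
= 18

18


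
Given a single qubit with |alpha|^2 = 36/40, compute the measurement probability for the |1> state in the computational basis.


|alpha|^2 = 36/40 = 0.9000
|beta|^2 = 1 - 36/40 = 4/40 = 0.1000
P(|1>) = |beta|^2 = 0.1000

0.1000


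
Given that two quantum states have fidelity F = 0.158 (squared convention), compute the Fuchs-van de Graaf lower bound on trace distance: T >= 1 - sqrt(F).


Fuchs-van de Graaf (squared-fidelity convention): 1 - sqrt(F) <= T <= sqrt(1 - F).
Lower bound: T >= 1 - sqrt(F)
sqrt(F) = sqrt(0.158) = 0.3975
T >= 1 - 0.3975
T >= 0.6025

0.6025


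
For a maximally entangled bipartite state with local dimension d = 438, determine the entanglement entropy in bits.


For a maximally entangled state in d x d:
S = log2(d) = log2(438)
= 8.7748

8.7748


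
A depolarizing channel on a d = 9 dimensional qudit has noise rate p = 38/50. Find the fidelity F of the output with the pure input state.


F = (1-p) + p/d
= (1 - 0.7600) + 0.7600/9
= 0.2400 + 0.0844
= 0.3244

0.3244


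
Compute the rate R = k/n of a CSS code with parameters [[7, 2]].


Code rate R = k/n
= 2/7
= 0.2857

0.2857


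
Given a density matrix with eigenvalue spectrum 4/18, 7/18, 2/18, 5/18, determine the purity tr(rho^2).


tr(rho^2) = sum of eigenvalues squared
= (4/18)^2 + (7/18)^2 + (2/18)^2 + (5/18)^2
= (16 + 49 + 4 + 25) / 324
= 94/324
= 0.2901

0.2901


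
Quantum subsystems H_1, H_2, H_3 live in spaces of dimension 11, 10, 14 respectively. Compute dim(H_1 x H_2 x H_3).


dim(H_1 x H_2 x H_3) = 11 * 10 * 14
= 110 * 14
= 1540

1540


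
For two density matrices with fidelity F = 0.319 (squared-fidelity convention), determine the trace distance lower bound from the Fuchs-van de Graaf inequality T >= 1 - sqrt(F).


Fuchs-van de Graaf (squared-fidelity convention): 1 - sqrt(F) <= T <= sqrt(1 - F).
Lower bound: T >= 1 - sqrt(F)
sqrt(F) = sqrt(0.319) = 0.5648
T >= 1 - 0.5648
T >= 0.4352

0.4352


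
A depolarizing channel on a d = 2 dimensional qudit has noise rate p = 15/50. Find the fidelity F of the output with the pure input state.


F = (1-p) + p/d
= (1 - 0.3000) + 0.3000/2
= 0.7000 + 0.1500
= 0.8500

0.8500


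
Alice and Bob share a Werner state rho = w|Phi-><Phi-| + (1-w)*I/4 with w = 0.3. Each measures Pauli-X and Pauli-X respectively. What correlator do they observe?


|Phi-> = (|00> - |11>)/sqrt(2)
For the pure Bell state, <X_A X_B> = -1 (Bell-state Pauli correlator).
The maximally-mixed part I/4 has tr(I/4 * P tensor P) = 0 for any traceless Pauli P.
So <X_A X_B>_rho = w * (-1) + (1 - w) * 0
= 0.3 * (-1)
= -0.3000

-0.3000


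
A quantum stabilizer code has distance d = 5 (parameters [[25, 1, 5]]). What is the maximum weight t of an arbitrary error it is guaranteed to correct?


Code parameters: [[25, 1, 5]], distance d = 5.
Number of correctable errors = floor((d-1)/2)
= floor((5 - 1)/2)
= floor(4/2)
= 2

2


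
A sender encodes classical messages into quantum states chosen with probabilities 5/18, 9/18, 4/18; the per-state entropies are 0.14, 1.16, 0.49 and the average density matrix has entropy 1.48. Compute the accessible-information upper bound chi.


chi = S(rho) - sum_i p_i * S(rho_i)
Weighted entropy = 5/18 * 0.14 + 9/18 * 1.16 + 4/18 * 0.49
= 0.7278
chi = 1.48 - 0.7278
= 0.7522

0.7522


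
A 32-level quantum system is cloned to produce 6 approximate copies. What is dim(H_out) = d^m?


Output space = H^(tensor 6) where dim(H) = 32
dim = 32^6
= 1024 (after 2 factors)
= 32768 (after 3 factors)
= 1048576 (after 4 factors)
= 33554432 (after 5 factors)
= 1073741824 (after 6 factors)
= 1073741824

1073741824


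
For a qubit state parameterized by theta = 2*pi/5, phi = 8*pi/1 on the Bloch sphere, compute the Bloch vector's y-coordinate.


theta = 1.2566, phi = 25.1327
r_y = sin(theta)*sin(phi) = 0.9511 * 0.0000
r_y = 0.0000

0.0000


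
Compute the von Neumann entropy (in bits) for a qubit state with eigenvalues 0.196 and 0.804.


S = -p*log2(p) - (1-p)*log2(1-p)
p = 0.1960, 1-p = 0.8040
= -0.1960 * log2(0.1960) - 0.8040 * log2(0.8040)
= -(-0.4608) - (-0.2530)
= 0.7139

0.7139
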